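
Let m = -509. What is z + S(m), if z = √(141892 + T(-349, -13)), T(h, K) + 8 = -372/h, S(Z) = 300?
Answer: 300 + 8*√270027233/349 ≈ 676.68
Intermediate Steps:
T(h, K) = -8 - 372/h
z = 8*√270027233/349 (z = √(141892 + (-8 - 372/(-349))) = √(141892 + (-8 - 372*(-1/349))) = √(141892 + (-8 + 372/349)) = √(141892 - 2420/349) = √(49517888/349) = 8*√270027233/349 ≈ 376.68)
z + S(m) = 8*√270027233/349 + 300 = 300 + 8*√270027233/349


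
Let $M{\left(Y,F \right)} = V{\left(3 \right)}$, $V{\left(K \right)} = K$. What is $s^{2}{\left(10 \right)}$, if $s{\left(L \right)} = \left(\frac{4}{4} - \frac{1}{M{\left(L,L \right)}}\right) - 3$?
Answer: $\frac{49}{9} \approx 5.4444$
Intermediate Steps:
$M{\left(Y,F \right)} = 3$
$s{\left(L \right)} = - \frac{7}{3}$ ($s{\left(L \right)} = \left(\frac{4}{4} - \frac{1}{3}\right) - 3 = \left(4 \cdot \frac{1}{4} - \frac{1}{3}\right) - 3 = \left(1 - \frac{1}{3}\right) - 3 = \frac{2}{3} - 3 = - \frac{7}{3}$)
$s^{2}{\left(10 \right)} = \left(- \frac{7}{3}\right)^{2} = \frac{49}{9}$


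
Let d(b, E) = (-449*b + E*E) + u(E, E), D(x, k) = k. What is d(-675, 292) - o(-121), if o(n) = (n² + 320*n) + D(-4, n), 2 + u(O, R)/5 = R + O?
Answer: 415449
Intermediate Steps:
u(O, R) = -10 + 5*O + 5*R (u(O, R) = -10 + 5*(R + O) = -10 + 5*(O + R) = -10 + (5*O + 5*R) = -10 + 5*O + 5*R)
d(b, E) = -10 + E² - 449*b + 10*E (d(b, E) = (-449*b + E*E) + (-10 + 5*E + 5*E) = (-449*b + E²) + (-10 + 10*E) = (E² - 449*b) + (-10 + 10*E) = -10 + E² - 449*b + 10*E)
o(n) = n² + 321*n (o(n) = (n² + 320*n) + n = n² + 321*n)
d(-675, 292) - o(-121) = (-10 + 292² - 449*(-675) + 10*292) - (-121)*(321 - 121) = (-10 + 85264 + 303075 + 2920) - (-121)*200 = 391249 - 1*(-24200) = 391249 + 24200 = 415449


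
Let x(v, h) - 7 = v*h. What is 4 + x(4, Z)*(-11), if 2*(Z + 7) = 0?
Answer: 235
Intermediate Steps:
Z = -7 (Z = -7 + (½)*0 = -7 + 0 = -7)
x(v, h) = 7 + h*v (x(v, h) = 7 + v*h = 7 + h*v)
4 + x(4, Z)*(-11) = 4 + (7 - 7*4)*(-11) = 4 + (7 - 28)*(-11) = 4 - 21*(-11) = 4 + 231 = 235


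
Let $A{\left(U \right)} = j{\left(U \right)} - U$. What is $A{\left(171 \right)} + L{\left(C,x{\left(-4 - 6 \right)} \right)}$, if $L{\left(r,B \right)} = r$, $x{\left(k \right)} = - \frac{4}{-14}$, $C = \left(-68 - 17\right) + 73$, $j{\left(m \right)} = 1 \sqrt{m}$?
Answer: $-183 + 3 \sqrt{19} \approx -169.92$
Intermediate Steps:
$j{\left(m \right)} = \sqrt{m}$
$A{\left(U \right)} = \sqrt{U} - U$
$C = -12$ ($C = -85 + 73 = -12$)
$x{\left(k \right)} = \frac{2}{7}$ ($x{\left(k \right)} = \left(-4\right) \left(- \frac{1}{14}\right) = \frac{2}{7}$)
$A{\left(171 \right)} + L{\left(C,x{\left(-4 - 6 \right)} \right)} = \left(\sqrt{171} - 171\right) - 12 = \left(3 \sqrt{19} - 171\right) - 12 = \left(-171 + 3 \sqrt{19}\right) - 12 = -183 + 3 \sqrt{19}$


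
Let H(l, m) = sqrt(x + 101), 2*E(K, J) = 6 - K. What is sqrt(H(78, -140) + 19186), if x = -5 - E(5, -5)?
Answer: sqrt(76744 + 2*sqrt(382))/2 ≈ 138.55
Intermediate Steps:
E(K, J) = 3 - K/2 (E(K, J) = (6 - K)/2 = 3 - K/2)
x = -11/2 (x = -5 - (3 - 1/2*5) = -5 - (3 - 5/2) = -5 - 1*1/2 = -5 - 1/2 = -11/2 ≈ -5.5000)
H(l, m) = sqrt(382)/2 (H(l, m) = sqrt(-11/2 + 101) = sqrt(191/2) = sqrt(382)/2)
sqrt(H(78, -140) + 19186) = sqrt(sqrt(382)/2 + 19186) = sqrt(19186 + sqrt(382)/2)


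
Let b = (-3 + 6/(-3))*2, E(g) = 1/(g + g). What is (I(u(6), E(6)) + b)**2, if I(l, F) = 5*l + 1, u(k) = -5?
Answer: 1156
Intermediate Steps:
E(g) = 1/(2*g)
I(l, F) = 1 + 5*l
b = -10 (b = (-3 + 6*(-1/3))*2 = (-3 - 2)*2 = -5*2 = -10)
(I(u(6), E(6)) + b)**2 = ((1 + 5*(-5)) - 10)**2 = ((1 - 25) - 10)**2 = (-24 - 10)**2 = (-34)**2 = 1156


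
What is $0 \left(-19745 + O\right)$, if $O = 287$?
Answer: $0$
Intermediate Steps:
$0 \left(-19745 + O\right) = 0 \left(-19745 + 287\right) = 0 \left(-19458\right) = 0$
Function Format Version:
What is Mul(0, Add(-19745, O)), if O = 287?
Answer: 0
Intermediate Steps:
Mul(0, Add(-19745, O)) = Mul(0, Add(-19745, 287)) = Mul(0, -19458) = 0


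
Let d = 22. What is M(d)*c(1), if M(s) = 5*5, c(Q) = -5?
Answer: -125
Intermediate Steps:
M(s) = 25
M(d)*c(1) = 25*(-5) = -125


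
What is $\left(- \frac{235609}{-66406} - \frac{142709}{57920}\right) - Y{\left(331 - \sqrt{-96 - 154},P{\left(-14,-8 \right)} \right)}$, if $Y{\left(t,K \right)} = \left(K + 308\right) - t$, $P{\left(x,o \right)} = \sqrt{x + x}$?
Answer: $\frac{46316578193}{1923117760} - 5 i \sqrt{10} - 2 i \sqrt{7} \approx 24.084 - 21.103 i$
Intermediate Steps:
$P{\left(x,o \right)} = \sqrt{2} \sqrt{x}$ ($P{\left(x,o \right)} = \sqrt{2 x} = \sqrt{2} \sqrt{x}$)
$Y{\left(t,K \right)} = 308 + K - t$ ($Y{\left(t,K \right)} = \left(308 + K\right) - t = 308 + K - t$)
$\left(- \frac{235609}{-66406} - \frac{142709}{57920}\right) - Y{\left(331 - \sqrt{-96 - 154},P{\left(-14,-8 \right)} \right)} = \left(- \frac{235609}{-66406} - \frac{142709}{57920}\right) - \left(308 + \sqrt{2} \sqrt{-14} - \left(331 - \sqrt{-96 - 154}\right)\right) = \left(\left(-235609\right) \left(- \frac{1}{66406}\right) - \frac{142709}{57920}\right) - \left(308 + \sqrt{2} i \sqrt{14} - \left(331 - \sqrt{-250}\right)\right) = \left(\frac{235609}{66406} - \frac{142709}{57920}\right) - \left(308 + 2 i \sqrt{7} - \left(331 - 5 i \sqrt{10}\right)\right) = \frac{2084869713}{1923117760} - \left(308 + 2 i \sqrt{7} - \left(331 - 5 i \sqrt{10}\right)\right) = \frac{2084869713}{1923117760} - \left(-23 + 2 i \sqrt{7} + 5 i \sqrt{10}\right) = \frac{46316578193}{1923117760} - 5 i \sqrt{10} - 2 i \sqrt{7}$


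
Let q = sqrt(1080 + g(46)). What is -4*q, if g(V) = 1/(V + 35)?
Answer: -4*sqrt(87481)/9 ≈ -131.45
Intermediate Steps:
g(V) = 1/(35 + V)
q = sqrt(87481)/9 (q = sqrt(1080 + 1/(35 + 46)) = sqrt(1080 + 1/81) = sqrt(87481/81) = sqrt(87481)/9 ≈ 32.864)
-4*q = -4*sqrt(87481)/9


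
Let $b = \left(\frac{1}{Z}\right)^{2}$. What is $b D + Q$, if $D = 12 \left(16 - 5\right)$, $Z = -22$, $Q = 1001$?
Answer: $\frac{11014}{11} \approx 1001.3$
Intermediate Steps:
$D = 132$ ($D = 12 \cdot 11 = 132$)
$b = \frac{1}{484}$ ($b = \left(\frac{1}{-22}\right)^{2} = \left(- \frac{1}{22}\right)^{2} = \frac{1}{484} \approx 0.0020661$)
$b D + Q = \frac{1}{484} \cdot 132 + 1001 = \frac{3}{11} + 1001 = \frac{11014}{11}$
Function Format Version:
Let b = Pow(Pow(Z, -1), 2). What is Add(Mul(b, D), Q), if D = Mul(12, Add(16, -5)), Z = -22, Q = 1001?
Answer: Rational(11014, 11) ≈ 1001.3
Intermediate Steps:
D = 132 (D = Mul(12, 11) = 132)
b = Rational(1, 484) (b = Pow(Pow(-22, -1), 2) = Pow(Rational(-1, 22), 2) = Rational(1, 484) ≈ 0.0020661)
Add(Mul(b, D), Q) = Add(Mul(Rational(1, 484), 132), 1001) = Add(Rational(3, 11), 1001) = Rational(11014, 11)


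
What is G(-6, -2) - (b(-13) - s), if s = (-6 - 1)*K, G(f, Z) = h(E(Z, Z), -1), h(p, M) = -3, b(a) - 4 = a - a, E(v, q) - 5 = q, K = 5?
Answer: -42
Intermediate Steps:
E(v, q) = 5 + q
b(a) = 4 (b(a) = 4 + (a - a) = 4 + 0 = 4)
G(f, Z) = -3
s = -35 (s = (-6 - 1)*5 = -7*5 = -35)
G(-6, -2) - (b(-13) - s) = -3 - (4 - 1*(-35)) = -3 - (4 + 35) = -3 - 1*39 = -3 - 39 = -42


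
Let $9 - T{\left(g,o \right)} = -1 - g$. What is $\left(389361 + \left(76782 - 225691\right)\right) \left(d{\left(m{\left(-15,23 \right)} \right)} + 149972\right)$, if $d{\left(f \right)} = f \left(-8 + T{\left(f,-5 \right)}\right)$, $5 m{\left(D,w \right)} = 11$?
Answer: $\frac{901582228012}{25} \approx 3.6063 \cdot 10^{10}$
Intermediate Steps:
$m{\left(D,w \right)} = \frac{11}{5}$ ($m{\left(D,w \right)} = \frac{1}{5} \cdot 11 = \frac{11}{5}$)
$T{\left(g,o \right)} = 10 + g$ ($T{\left(g,o \right)} = 9 - \left(-1 - g\right) = 9 + \left(1 + g\right) = 10 + g$)
$d{\left(f \right)} = f \left(2 + f\right)$ ($d{\left(f \right)} = f \left(-8 + \left(10 + f\right)\right) = f \left(2 + f\right)$)
$\left(389361 + \left(76782 - 225691\right)\right) \left(d{\left(m{\left(-15,23 \right)} \right)} + 149972\right) = \left(389361 + \left(76782 - 225691\right)\right) \left(\frac{11 \left(2 + \frac{11}{5}\right)}{5} + 149972\right) = \left(389361 + \left(76782 - 225691\right)\right) \left(\frac{11}{5} \cdot \frac{21}{5} + 149972\right) = \left(389361 - 148909\right) \left(\frac{231}{25} + 149972\right) = 240452 \cdot \frac{3749531}{25} = \frac{901582228012}{25}$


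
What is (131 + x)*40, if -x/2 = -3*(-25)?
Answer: -760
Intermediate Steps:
x = -150 (x = -(-6)*(-25) = -2*75 = -150)
(131 + x)*40 = (131 - 150)*40 = -19*40 = -760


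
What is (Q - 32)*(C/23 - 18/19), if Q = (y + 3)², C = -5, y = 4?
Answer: -8653/437 ≈ -19.801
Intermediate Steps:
Q = 49 (Q = (4 + 3)² = 7² = 49)
(Q - 32)*(C/23 - 18/19) = (49 - 32)*(-5/23 - 18/19) = 17*(-5*1/23 - 18*1/19) = 17*(-5/23 - 18/19) = 17*(-509/437) = -8653/437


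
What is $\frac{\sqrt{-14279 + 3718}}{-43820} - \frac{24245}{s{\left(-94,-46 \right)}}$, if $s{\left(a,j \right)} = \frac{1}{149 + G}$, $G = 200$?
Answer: $-8461505 - \frac{i \sqrt{10561}}{43820} \approx -8.4615 \cdot 10^{6} - 0.0023452 i$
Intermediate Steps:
$s{\left(a,j \right)} = \frac{1}{349}$ ($s{\left(a,j \right)} = \frac{1}{149 + 200} = \frac{1}{349}$)
$\frac{\sqrt{-14279 + 3718}}{-43820} - \frac{24245}{s{\left(-94,-46 \right)}} = \frac{\sqrt{-14279 + 3718}}{-43820} - 24245 \frac{1}{\frac{1}{349}} = \sqrt{-10561} \left(- \frac{1}{43820}\right) - 8461505 = i \sqrt{10561} \left(- \frac{1}{43820}\right) - 8461505 = - \frac{i \sqrt{10561}}{43820} - 8461505 = -8461505 - \frac{i \sqrt{10561}}{43820}$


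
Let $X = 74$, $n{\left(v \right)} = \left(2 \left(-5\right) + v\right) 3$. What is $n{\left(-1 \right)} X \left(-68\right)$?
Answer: $166056$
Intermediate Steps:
$n{\left(v \right)} = -30 + 3 v$ ($n{\left(v \right)} = \left(-10 + v\right) 3 = -30 + 3 v$)
$n{\left(-1 \right)} X \left(-68\right) = \left(-30 + 3 \left(-1\right)\right) 74 \left(-68\right) = \left(-30 - 3\right) 74 \left(-68\right) = \left(-33\right) 74 \left(-68\right) = \left(-2442\right) \left(-68\right) = 166056$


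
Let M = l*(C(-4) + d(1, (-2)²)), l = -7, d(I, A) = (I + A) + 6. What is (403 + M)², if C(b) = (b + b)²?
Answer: 14884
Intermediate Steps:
d(I, A) = 6 + A + I (d(I, A) = (A + I) + 6 = 6 + A + I)
C(b) = 4*b² (C(b) = (2*b)² = 4*b²)
M = -525 (M = -7*(4*(-4)² + (6 + (-2)² + 1)) = -7*(4*16 + (6 + 4 + 1)) = -7*(64 + 11) = -7*75 = -525)
(403 + M)² = (403 - 525)² = (-122)² = 14884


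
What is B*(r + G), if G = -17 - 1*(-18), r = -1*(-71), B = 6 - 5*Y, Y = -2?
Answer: 1152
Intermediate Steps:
B = 16 (B = 6 - 5*(-2) = 6 + 10 = 16)
r = 71
G = 1 (G = -17 + 18 = 1)
B*(r + G) = 16*(71 + 1) = 16*72 = 1152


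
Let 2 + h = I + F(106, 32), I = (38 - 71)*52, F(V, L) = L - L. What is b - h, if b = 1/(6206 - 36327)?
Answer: 51747877/30121 ≈ 1718.0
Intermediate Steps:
F(V, L) = 0
I = -1716 (I = -33*52 = -1716)
h = -1718 (h = -2 + (-1716 + 0) = -2 - 1716 = -1718)
b = -1/30121 (b = 1/(-30121) = -1/30121 ≈ -3.3199e-5)
b - h = -1/30121 - 1*(-1718) = -1/30121 + 1718 = 51747877/30121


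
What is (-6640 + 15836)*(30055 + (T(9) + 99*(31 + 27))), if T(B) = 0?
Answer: 329189212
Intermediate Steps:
(-6640 + 15836)*(30055 + (T(9) + 99*(31 + 27))) = (-6640 + 15836)*(30055 + (0 + 99*(31 + 27))) = 9196*(30055 + (0 + 99*58)) = 9196*(30055 + (0 + 5742)) = 9196*(30055 + 5742) = 9196*35797 = 329189212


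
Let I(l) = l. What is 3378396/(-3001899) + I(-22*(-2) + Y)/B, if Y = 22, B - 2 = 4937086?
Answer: -926624456973/823368862784 ≈ -1.1254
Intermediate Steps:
B = 4937088 (B = 2 + 4937086 = 4937088)
3378396/(-3001899) + I(-22*(-2) + Y)/B = 3378396/(-3001899) + (-22*(-2) + 22)/4937088 = 3378396*(-1/3001899) + (44 + 22)*(1/4937088) = -1126132/1000633 + 66*(1/4937088) = -1126132/1000633 + 11/822848 = -926624456973/823368862784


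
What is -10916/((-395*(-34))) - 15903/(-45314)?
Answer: -140535167/304283510 ≈ -0.46186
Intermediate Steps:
-10916/((-395*(-34))) - 15903/(-45314) = -10916/13430 - 15903*(-1/45314) = -10916*1/13430 + 15903/45314 = -5458/6715 + 15903/45314 = -140535167/304283510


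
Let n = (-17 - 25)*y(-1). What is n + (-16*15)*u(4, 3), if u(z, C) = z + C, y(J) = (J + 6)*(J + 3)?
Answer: -2100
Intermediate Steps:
y(J) = (3 + J)*(6 + J) (y(J) = (6 + J)*(3 + J) = (3 + J)*(6 + J))
u(z, C) = C + z
n = -420 (n = (-17 - 25)*(18 + (-1)² + 9*(-1)) = -42*(18 + 1 - 9) = -42*10 = -420)
n + (-16*15)*u(4, 3) = -420 + (-16*15)*(3 + 4) = -420 - 240*7 = -420 - 1680 = -2100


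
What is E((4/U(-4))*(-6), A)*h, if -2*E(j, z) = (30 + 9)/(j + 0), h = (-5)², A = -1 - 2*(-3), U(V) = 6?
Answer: 975/8 ≈ 121.88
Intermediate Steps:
A = 5 (A = -1 + 6 = 5)
h = 25
E(j, z) = -39/(2*j) (E(j, z) = -(30 + 9)/(2*(j + 0)) = -39/(2*j))
E((4/U(-4))*(-6), A)*h = -39/(2*((4/6)*(-6)))*25 = -39/(2*((4*(⅙))*(-6)))*25 = -39/(2*((⅔)*(-6)))*25 = -39/2/(-4)*25 = -39/2*(-¼)*25 = (39/8)*25 = 975/8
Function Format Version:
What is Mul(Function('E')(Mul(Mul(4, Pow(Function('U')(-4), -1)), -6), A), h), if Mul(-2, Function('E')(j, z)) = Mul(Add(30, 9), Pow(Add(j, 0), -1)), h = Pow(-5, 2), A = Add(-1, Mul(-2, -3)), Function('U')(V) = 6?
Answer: Rational(975, 8) ≈ 121.88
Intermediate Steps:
A = 5 (A = Add(-1, 6) = 5)
h = 25
Function('E')(j, z) = Mul(Rational(-39, 2), Pow(j, -1)) (Function('E')(j, z) = Mul(Rational(-1, 2), Mul(Add(30, 9), Pow(Add(j, 0), -1))) = Mul(Rational(-1, 2), Mul(39, Pow(j, -1))) = Mul(Rational(-39, 2), Pow(j, -1)))
Mul(Function('E')(Mul(Mul(4, Pow(Function('U')(-4), -1)), -6), A), h) = Mul(Mul(Rational(-39, 2), Pow(Mul(Mul(4, Pow(6, -1)), -6), -1)), 25) = Mul(Mul(Rational(-39, 2), Pow(Mul(Mul(4, Rational(1, 6)), -6), -1)), 25) = Mul(Mul(Rational(-39, 2), Pow(Mul(Rational(2, 3), -6), -1)), 25) = Mul(Mul(Rational(-39, 2), Pow(-4, -1)), 25) = Mul(Mul(Rational(-39, 2), Rational(-1, 4)), 25) = Mul(Rational(39, 8), 25) = Rational(975, 8)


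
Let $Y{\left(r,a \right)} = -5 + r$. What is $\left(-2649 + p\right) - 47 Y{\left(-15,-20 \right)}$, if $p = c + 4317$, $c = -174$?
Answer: $2434$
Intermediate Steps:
$p = 4143$ ($p = -174 + 4317 = 4143$)
$\left(-2649 + p\right) - 47 Y{\left(-15,-20 \right)} = \left(-2649 + 4143\right) - 47 \left(-5 - 15\right) = 1494 - -940 = 1494 + 940 = 2434$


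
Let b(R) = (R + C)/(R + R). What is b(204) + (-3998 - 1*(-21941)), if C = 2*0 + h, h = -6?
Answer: 1220157/68 ≈ 17944.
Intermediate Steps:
C = -6 (C = 2*0 - 6 = 0 - 6 = -6)
b(R) = (-6 + R)/(2*R) (b(R) = (R - 6)/(R + R) = (-6 + R)/((2*R)) = (-6 + R)*(1/(2*R)) = (-6 + R)/(2*R))
b(204) + (-3998 - 1*(-21941)) = (½)*(-6 + 204)/204 + (-3998 - 1*(-21941)) = (½)*(1/204)*198 + (-3998 + 21941) = 33/68 + 17943 = 1220157/68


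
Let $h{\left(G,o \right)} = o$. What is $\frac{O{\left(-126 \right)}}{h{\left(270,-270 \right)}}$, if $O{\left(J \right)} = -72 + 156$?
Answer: $- \frac{14}{45} \approx -0.31111$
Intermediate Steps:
$O{\left(J \right)} = 84$
$\frac{O{\left(-126 \right)}}{h{\left(270,-270 \right)}} = \frac{84}{-270} = 84 \left(- \frac{1}{270}\right) = - \frac{14}{45}$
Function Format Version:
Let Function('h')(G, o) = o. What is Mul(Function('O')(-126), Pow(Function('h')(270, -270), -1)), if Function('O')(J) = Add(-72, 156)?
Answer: Rational(-14, 45) ≈ -0.31111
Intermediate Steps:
Function('O')(J) = 84
Mul(Function('O')(-126), Pow(Function('h')(270, -270), -1)) = Mul(84, Pow(-270, -1)) = Mul(84, Rational(-1, 270)) = Rational(-14, 45)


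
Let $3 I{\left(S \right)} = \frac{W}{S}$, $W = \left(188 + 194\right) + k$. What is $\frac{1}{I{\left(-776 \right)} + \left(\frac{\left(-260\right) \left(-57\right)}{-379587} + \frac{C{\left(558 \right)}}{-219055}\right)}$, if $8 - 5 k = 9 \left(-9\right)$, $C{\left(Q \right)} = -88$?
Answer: $- \frac{992688213864}{208837877485} \approx -4.7534$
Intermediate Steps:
$k = \frac{89}{5}$ ($k = \frac{8}{5} - \frac{9 \left(-9\right)}{5} = \frac{8}{5} - - \frac{81}{5} = \frac{8}{5} + \frac{81}{5} = \frac{89}{5} \approx 17.8$)
$W = \frac{1999}{5}$ ($W = \left(188 + 194\right) + \frac{89}{5} = 382 + \frac{89}{5} = \frac{1999}{5} \approx 399.8$)
$I{\left(S \right)} = \frac{1999}{15 S}$ ($I{\left(S \right)} = \frac{\frac{1999}{5} \frac{1}{S}}{3} = \frac{1999}{15 S}$)
$\frac{1}{I{\left(-776 \right)} + \left(\frac{\left(-260\right) \left(-57\right)}{-379587} + \frac{C{\left(558 \right)}}{-219055}\right)} = \frac{1}{\frac{1999}{15 \left(-776\right)} + \left(\frac{\left(-260\right) \left(-57\right)}{-379587} - \frac{88}{-219055}\right)} = \frac{1}{\frac{1999}{15} \left(- \frac{1}{776}\right) + \left(14820 \left(- \frac{1}{379587}\right) - - \frac{88}{219055}\right)} = \frac{1}{- \frac{1999}{11640} + \left(- \frac{380}{9733} + \frac{88}{219055}\right)} = \frac{1}{- \frac{1999}{11640} - \frac{82384396}{2132062315}} = \frac{1}{- \frac{208837877485}{992688213864}} = - \frac{992688213864}{208837877485}$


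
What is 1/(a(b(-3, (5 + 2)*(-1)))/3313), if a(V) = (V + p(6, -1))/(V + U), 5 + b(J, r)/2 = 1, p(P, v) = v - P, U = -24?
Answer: 106016/15 ≈ 7067.7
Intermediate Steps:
b(J, r) = -8 (b(J, r) = -10 + 2*1 = -10 + 2 = -8)
a(V) = (-7 + V)/(-24 + V) (a(V) = (V + (-1 - 1*6))/(V - 24) = (V + (-1 - 6))/(-24 + V) = (V - 7)/(-24 + V) = (-7 + V)/(-24 + V))
1/(a(b(-3, (5 + 2)*(-1)))/3313) = 1/(((-7 - 8)/(-24 - 8))/3313) = 1/((-15/(-32))*(1/3313)) = 1/(-1/32*(-15)*(1/3313)) = 1/((15/32)*(1/3313)) = 1/(15/106016) = 106016/15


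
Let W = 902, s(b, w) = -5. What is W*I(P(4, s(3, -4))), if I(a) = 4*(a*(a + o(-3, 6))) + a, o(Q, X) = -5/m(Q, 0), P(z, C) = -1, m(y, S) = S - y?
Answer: 26158/3 ≈ 8719.3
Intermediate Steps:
o(Q, X) = 5/Q (o(Q, X) = -5/(0 - Q) = -5*(-1/Q) = -(-5)/Q = 5/Q)
I(a) = a + 4*a*(-5/3 + a) (I(a) = 4*(a*(a + 5/(-3))) + a = 4*(a*(a + 5*(-1/3))) + a = 4*(a*(a - 5/3)) + a = 4*(a*(-5/3 + a)) + a = 4*a*(-5/3 + a) + a = a + 4*a*(-5/3 + a))
W*I(P(4, s(3, -4))) = 902*((1/3)*(-1)*(-17 + 12*(-1))) = 902*((1/3)*(-1)*(-17 - 12)) = 902*((1/3)*(-1)*(-29)) = 902*(29/3) = 26158/3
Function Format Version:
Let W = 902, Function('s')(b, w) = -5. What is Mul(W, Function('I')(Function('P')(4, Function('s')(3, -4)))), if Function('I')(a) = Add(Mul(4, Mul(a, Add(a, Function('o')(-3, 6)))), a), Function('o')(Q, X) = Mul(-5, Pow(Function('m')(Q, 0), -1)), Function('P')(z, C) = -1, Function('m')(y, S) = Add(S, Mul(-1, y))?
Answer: Rational(26158, 3) ≈ 8719.3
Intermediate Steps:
Function('o')(Q, X) = Mul(5, Pow(Q, -1)) (Function('o')(Q, X) = Mul(-5, Pow(Add(0, Mul(-1, Q)), -1)) = Mul(-5, Pow(Mul(-1, Q), -1)) = Mul(-5, Mul(-1, Pow(Q, -1))) = Mul(5, Pow(Q, -1)))
Function('I')(a) = Add(a, Mul(4, a, Add(Rational(-5, 3), a))) (Function('I')(a) = Add(Mul(4, Mul(a, Add(a, Mul(5, Pow(-3, -1))))), a) = Add(Mul(4, Mul(a, Add(a, Mul(5, Rational(-1, 3))))), a) = Add(Mul(4, Mul(a, Add(a, Rational(-5, 3)))), a) = Add(Mul(4, Mul(a, Add(Rational(-5, 3), a))), a) = Add(Mul(4, a, Add(Rational(-5, 3), a)), a) = Add(a, Mul(4, a, Add(Rational(-5, 3), a))))
Mul(W, Function('I')(Function('P')(4, Function('s')(3, -4)))) = Mul(902, Mul(Rational(1, 3), -1, Add(-17, Mul(12, -1)))) = Mul(902, Mul(Rational(1, 3), -1, Add(-17, -12))) = Mul(902, Mul(Rational(1, 3), -1, -29)) = Mul(902, Rational(29, 3)) = Rational(26158, 3)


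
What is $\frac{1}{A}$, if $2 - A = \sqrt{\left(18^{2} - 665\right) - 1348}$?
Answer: $\frac{2}{1693} + \frac{i \sqrt{1689}}{1693} \approx 0.0011813 + 0.024275 i$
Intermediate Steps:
$A = 2 - i \sqrt{1689}$ ($A = 2 - \sqrt{\left(18^{2} - 665\right) - 1348} = 2 - \sqrt{\left(324 - 665\right) - 1348} = 2 - \sqrt{-341 - 1348} = 2 - \sqrt{-1689} = 2 - i \sqrt{1689} \approx 2.0 - 41.097 i$)
$\frac{1}{A} = \frac{1}{2 - i \sqrt{1689}}$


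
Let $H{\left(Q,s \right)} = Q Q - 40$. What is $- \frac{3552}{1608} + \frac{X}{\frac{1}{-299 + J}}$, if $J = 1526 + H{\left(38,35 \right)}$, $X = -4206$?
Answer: $- \frac{741421210}{67} \approx -1.1066 \cdot 10^{7}$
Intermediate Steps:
$H{\left(Q,s \right)} = -40 + Q^{2}$ ($H{\left(Q,s \right)} = Q^{2} - 40 = -40 + Q^{2}$)
$J = 2930$ ($J = 1526 - \left(40 - 38^{2}\right) = 1526 + \left(-40 + 1444\right) = 1526 + 1404 = 2930$)
$- \frac{3552}{1608} + \frac{X}{\frac{1}{-299 + J}} = - \frac{3552}{1608} - \frac{4206}{\frac{1}{-299 + 2930}} = \left(-3552\right) \frac{1}{1608} - \frac{4206}{\frac{1}{2631}} = - \frac{148}{67} - 4206 \frac{1}{\frac{1}{2631}} = - \frac{148}{67} - 11065986 = - \frac{741421210}{67}$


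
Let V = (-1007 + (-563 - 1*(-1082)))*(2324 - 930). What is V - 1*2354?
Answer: -682626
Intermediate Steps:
V = -680272 (V = (-1007 + (-563 + 1082))*1394 = (-1007 + 519)*1394 = -488*1394 = -680272)
V - 1*2354 = -680272 - 1*2354 = -680272 - 2354 = -682626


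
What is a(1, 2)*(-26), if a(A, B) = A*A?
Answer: -26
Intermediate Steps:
a(A, B) = A**2
a(1, 2)*(-26) = 1**2*(-26) = 1*(-26) = -26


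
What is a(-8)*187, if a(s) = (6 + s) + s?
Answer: -1870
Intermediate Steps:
a(s) = 6 + 2*s
a(-8)*187 = (6 + 2*(-8))*187 = (6 - 16)*187 = -10*187 = -1870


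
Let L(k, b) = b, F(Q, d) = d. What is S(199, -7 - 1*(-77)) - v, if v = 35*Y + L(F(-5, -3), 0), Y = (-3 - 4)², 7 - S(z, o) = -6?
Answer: -1702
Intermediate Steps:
S(z, o) = 13 (S(z, o) = 7 - 1*(-6) = 7 + 6 = 13)
Y = 49 (Y = (-7)² = 49)
v = 1715 (v = 35*49 + 0 = 1715 + 0 = 1715)
S(199, -7 - 1*(-77)) - v = 13 - 1*1715 = 13 - 1715 = -1702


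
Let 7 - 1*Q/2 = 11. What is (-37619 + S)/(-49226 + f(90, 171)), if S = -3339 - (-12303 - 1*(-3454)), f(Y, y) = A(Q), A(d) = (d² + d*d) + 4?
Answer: 32109/49094 ≈ 0.65403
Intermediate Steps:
Q = -8 (Q = 14 - 2*11 = 14 - 22 = -8)
A(d) = 4 + 2*d² (A(d) = (d² + d²) + 4 = 2*d² + 4 = 4 + 2*d²)
f(Y, y) = 132 (f(Y, y) = 4 + 2*(-8)² = 4 + 2*64 = 4 + 128 = 132)
S = 5510 (S = -3339 - (-12303 + 3454) = -3339 - 1*(-8849) = -3339 + 8849 = 5510)
(-37619 + S)/(-49226 + f(90, 171)) = (-37619 + 5510)/(-49226 + 132) = -32109/(-49094) = -32109*(-1/49094) = 32109/49094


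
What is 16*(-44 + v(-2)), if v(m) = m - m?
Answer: -704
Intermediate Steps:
v(m) = 0
16*(-44 + v(-2)) = 16*(-44 + 0) = 16*(-44) = -704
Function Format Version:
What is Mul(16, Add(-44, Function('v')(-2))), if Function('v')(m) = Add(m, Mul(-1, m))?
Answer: -704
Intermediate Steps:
Function('v')(m) = 0
Mul(16, Add(-44, Function('v')(-2))) = Mul(16, Add(-44, 0)) = Mul(16, -44) = -704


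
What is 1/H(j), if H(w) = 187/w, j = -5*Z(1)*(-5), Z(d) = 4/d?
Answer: 100/187 ≈ 0.53476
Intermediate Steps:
j = 100 (j = -20/1*(-5) = -20*(-5) = 100)
1/H(j) = 1/(187/100) = 100/187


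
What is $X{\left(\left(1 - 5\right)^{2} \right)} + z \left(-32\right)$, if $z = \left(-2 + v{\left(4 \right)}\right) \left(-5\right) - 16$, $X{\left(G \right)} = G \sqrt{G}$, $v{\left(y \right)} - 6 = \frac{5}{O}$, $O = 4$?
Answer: $1416$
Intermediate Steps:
$v{\left(y \right)} = \frac{29}{4}$ ($v{\left(y \right)} = 6 + \frac{5}{4} = \frac{29}{4}$)
$X{\left(G \right)} = G^{\frac{3}{2}}$
$z = - \frac{169}{4}$ ($z = \left(-2 + \frac{29}{4}\right) \left(-5\right) - 16 = \frac{21}{4} \left(-5\right) - 16 = - \frac{105}{4} - 16 = - \frac{169}{4} \approx -42.25$)
$X{\left(\left(1 - 5\right)^{2} \right)} + z \left(-32\right) = \left(\left(1 - 5\right)^{2}\right)^{\frac{3}{2}} - -1352 = \left(\left(-4\right)^{2}\right)^{\frac{3}{2}} + 1352 = 16^{\frac{3}{2}} + 1352 = 64 + 1352 = 1416$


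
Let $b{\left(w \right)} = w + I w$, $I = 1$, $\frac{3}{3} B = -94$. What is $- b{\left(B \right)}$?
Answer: $188$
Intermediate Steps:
$B = -94$
$b{\left(w \right)} = 2 w$ ($b{\left(w \right)} = w + 1 w = w + w = 2 w$)
$- b{\left(B \right)} = - 2 \left(-94\right) = \left(-1\right) \left(-188\right) = 188$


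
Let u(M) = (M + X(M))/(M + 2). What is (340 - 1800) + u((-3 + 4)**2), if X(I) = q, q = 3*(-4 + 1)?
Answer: -4388/3 ≈ -1462.7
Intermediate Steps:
q = -9 (q = 3*(-3) = -9)
X(I) = -9
u(M) = (-9 + M)/(2 + M) (u(M) = (M - 9)/(M + 2) = (-9 + M)/(2 + M))
(340 - 1800) + u((-3 + 4)**2) = (340 - 1800) + (-9 + (-3 + 4)**2)/(2 + (-3 + 4)**2) = -1460 + (-9 + 1**2)/(2 + 1**2) = -1460 + (-9 + 1)/(2 + 1) = -1460 - 8/3 = -4388/3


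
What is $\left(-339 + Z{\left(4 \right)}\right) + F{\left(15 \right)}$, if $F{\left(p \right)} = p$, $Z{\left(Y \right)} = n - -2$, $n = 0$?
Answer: $-322$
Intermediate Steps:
$Z{\left(Y \right)} = 2$ ($Z{\left(Y \right)} = 0 - -2 = 0 + 2 = 2$)
$\left(-339 + Z{\left(4 \right)}\right) + F{\left(15 \right)} = \left(-339 + 2\right) + 15 = -337 + 15 = -322$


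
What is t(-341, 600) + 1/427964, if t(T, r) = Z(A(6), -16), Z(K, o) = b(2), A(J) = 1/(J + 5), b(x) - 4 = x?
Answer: 2567785/427964 ≈ 6.0000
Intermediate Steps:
b(x) = 4 + x
A(J) = 1/(5 + J)
Z(K, o) = 6 (Z(K, o) = 4 + 2 = 6)
t(T, r) = 6
t(-341, 600) + 1/427964 = 6 + 1/427964 = 2567785/427964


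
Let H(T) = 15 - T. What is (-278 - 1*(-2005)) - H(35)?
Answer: 1747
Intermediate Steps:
(-278 - 1*(-2005)) - H(35) = (-278 - 1*(-2005)) - (15 - 1*35) = (-278 + 2005) - (15 - 35) = 1727 - 1*(-20) = 1727 + 20 = 1747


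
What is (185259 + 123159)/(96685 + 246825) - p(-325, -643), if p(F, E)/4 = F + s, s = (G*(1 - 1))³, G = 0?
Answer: 223435709/171755 ≈ 1300.9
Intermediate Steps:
s = 0 (s = (0*(1 - 1))³ = (0*0)³ = 0³ = 0)
p(F, E) = 4*F (p(F, E) = 4*(F + 0) = 4*F)
(185259 + 123159)/(96685 + 246825) - p(-325, -643) = (185259 + 123159)/(96685 + 246825) - 4*(-325) = 308418/343510 - 1*(-1300) = 308418*(1/343510) + 1300 = 154209/171755 + 1300 = 223435709/171755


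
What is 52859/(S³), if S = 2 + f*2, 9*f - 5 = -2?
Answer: 1427193/512 ≈ 2787.5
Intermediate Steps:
f = ⅓ (f = 5/9 + (⅑)*(-2) = 5/9 - 2/9 = ⅓ ≈ 0.33333)
S = 8/3 (S = 2 + (⅓)*2 = 2 + ⅔ = 8/3 ≈ 2.6667)
52859/(S³) = 52859/((8/3)³) = 52859/(512/27) = 52859*(27/512) = 1427193/512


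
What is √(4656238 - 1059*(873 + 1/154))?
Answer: √88501569310/154 ≈ 1931.8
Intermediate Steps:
√(4656238 - 1059*(873 + 1/154)) = √(4656238 - 1059*134443/154) = √(4656238 - 142375137/154) = √(574685515/154) = √88501569310/154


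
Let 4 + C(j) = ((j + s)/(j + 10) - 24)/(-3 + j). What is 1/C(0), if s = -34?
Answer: 15/77 ≈ 0.19481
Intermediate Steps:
C(j) = -4 + (-24 + (-34 + j)/(10 + j))/(-3 + j) (C(j) = -4 + ((j - 34)/(j + 10) - 24)/(-3 + j) = -4 + ((-34 + j)/(10 + j) - 24)/(-3 + j) = -4 + (-24 + (-34 + j)/(10 + j))/(-3 + j))
1/C(0) = 1/((-154 - 51*0 - 4*0²)/(-30 + 0² + 7*0)) = 1/((-154 + 0 - 4*0)/(-30 + 0 + 0)) = 1/((-154 + 0 + 0)/(-30)) = 1/(-1/30*(-154)) = 1/(77/15) = 15/77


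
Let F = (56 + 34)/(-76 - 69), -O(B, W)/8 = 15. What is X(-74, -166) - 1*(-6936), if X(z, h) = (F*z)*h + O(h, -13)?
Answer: -23448/29 ≈ -808.55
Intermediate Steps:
O(B, W) = -120 (O(B, W) = -8*15 = -120)
F = -18/29 (F = 90/(-145) = 90*(-1/145) = -18/29 ≈ -0.62069)
X(z, h) = -120 - 18*h*z/29 (X(z, h) = (-18*z/29)*h - 120 = -18*h*z/29 - 120 = -120 - 18*h*z/29)
X(-74, -166) - 1*(-6936) = (-120 - 18/29*(-166)*(-74)) - 1*(-6936) = (-120 - 221112/29) + 6936 = -224592/29 + 6936 = -23448/29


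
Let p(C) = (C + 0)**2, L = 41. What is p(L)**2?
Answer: 2825761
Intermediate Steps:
p(C) = C**2
p(L)**2 = (41**2)**2 = 1681**2 = 2825761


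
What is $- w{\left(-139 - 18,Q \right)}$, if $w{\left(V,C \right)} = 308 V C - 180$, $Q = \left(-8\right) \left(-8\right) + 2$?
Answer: $3191676$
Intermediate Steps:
$Q = 66$ ($Q = 64 + 2 = 66$)
$w{\left(V,C \right)} = -180 + 308 C V$ ($w{\left(V,C \right)} = 308 C V - 180 = -180 + 308 C V$)
$- w{\left(-139 - 18,Q \right)} = - (-180 + 308 \cdot 66 \left(-139 - 18\right)) = - (-180 + 308 \cdot 66 \left(-157\right)) = - (-180 - 3191496) = \left(-1\right) \left(-3191676\right) = 3191676$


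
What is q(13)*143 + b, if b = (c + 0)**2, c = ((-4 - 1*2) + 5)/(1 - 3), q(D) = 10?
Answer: 5721/4 ≈ 1430.3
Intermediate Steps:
c = 1/2 (c = ((-4 - 2) + 5)/(-2) = (-6 + 5)*(-1/2) = -1*(-1/2) = 1/2 ≈ 0.50000)
b = 1/4 (b = (1/2 + 0)**2 = (1/2)**2 = 1/4 ≈ 0.25000)
q(13)*143 + b = 10*143 + 1/4 = 1430 + 1/4 = 5721/4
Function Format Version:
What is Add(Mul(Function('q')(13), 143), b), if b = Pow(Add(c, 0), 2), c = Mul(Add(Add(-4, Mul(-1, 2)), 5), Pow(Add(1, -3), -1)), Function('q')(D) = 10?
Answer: Rational(5721, 4) ≈ 1430.3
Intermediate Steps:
c = Rational(1, 2) (c = Mul(Add(Add(-4, -2), 5), Pow(-2, -1)) = Mul(Add(-6, 5), Rational(-1, 2)) = Mul(-1, Rational(-1, 2)) = Rational(1, 2) ≈ 0.50000)
b = Rational(1, 4) (b = Pow(Add(Rational(1, 2), 0), 2) = Pow(Rational(1, 2), 2) = Rational(1, 4) ≈ 0.25000)
Add(Mul(Function('q')(13), 143), b) = Add(Mul(10, 143), Rational(1, 4)) = Add(1430, Rational(1, 4)) = Rational(5721, 4)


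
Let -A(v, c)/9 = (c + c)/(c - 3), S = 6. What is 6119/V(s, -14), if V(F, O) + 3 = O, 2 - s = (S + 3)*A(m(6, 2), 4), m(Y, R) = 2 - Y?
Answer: -6119/17 ≈ -359.94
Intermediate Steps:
A(v, c) = -18*c/(-3 + c) (A(v, c) = -9*(c + c)/(c - 3) = -9*2*c/(-3 + c) = -18*c/(-3 + c))
s = 650 (s = 2 - (6 + 3)*(-18*4/(-3 + 4)) = 2 - 9*(-18*4/1) = 2 - 9*(-18*4*1) = 2 - 9*(-72) = 2 - 1*(-648) = 2 + 648 = 650)
V(F, O) = -3 + O
6119/V(s, -14) = 6119/(-3 - 14) = 6119/(-17) = 6119*(-1/17) = -6119/17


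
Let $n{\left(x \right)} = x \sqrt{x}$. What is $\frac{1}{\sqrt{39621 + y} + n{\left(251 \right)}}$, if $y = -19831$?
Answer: $\frac{1}{\sqrt{19790} + 251 \sqrt{251}} \approx 0.00024288$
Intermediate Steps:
$n{\left(x \right)} = x^{\frac{3}{2}}$
$\frac{1}{\sqrt{39621 + y} + n{\left(251 \right)}} = \frac{1}{\sqrt{39621 - 19831} + 251^{\frac{3}{2}}} = \frac{1}{\sqrt{19790} + 251 \sqrt{251}}$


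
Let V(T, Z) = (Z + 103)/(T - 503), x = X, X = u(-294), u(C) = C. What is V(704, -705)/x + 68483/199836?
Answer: 524973/1487668 ≈ 0.35288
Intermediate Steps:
X = -294
x = -294
V(T, Z) = (103 + Z)/(-503 + T)
V(704, -705)/x + 68483/199836 = ((103 - 705)/(-503 + 704))/(-294) + 68483/199836 = (-602/201)*(-1/294) + 68483*(1/199836) = ((1/201)*(-602))*(-1/294) + 68483/199836 = -602/201*(-1/294) + 68483/199836 = 43/4221 + 68483/199836 = 524973/1487668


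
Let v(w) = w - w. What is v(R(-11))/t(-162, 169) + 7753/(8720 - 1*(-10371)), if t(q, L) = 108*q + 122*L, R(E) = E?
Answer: 7753/19091 ≈ 0.40611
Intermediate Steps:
v(w) = 0
v(R(-11))/t(-162, 169) + 7753/(8720 - 1*(-10371)) = 0/(108*(-162) + 122*169) + 7753/(8720 - 1*(-10371)) = 0/(-17496 + 20618) + 7753/(8720 + 10371) = 0/3122 + 7753/19091 = 0*(1/3122) + 7753*(1/19091) = 0 + 7753/19091 = 7753/19091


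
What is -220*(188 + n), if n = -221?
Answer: 7260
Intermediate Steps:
-220*(188 + n) = -220*(188 - 221) = -220*(-33) = 7260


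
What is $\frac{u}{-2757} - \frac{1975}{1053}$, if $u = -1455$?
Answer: $- \frac{1304320}{967707} \approx -1.3478$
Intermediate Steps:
$\frac{u}{-2757} - \frac{1975}{1053} = - \frac{1455}{-2757} - \frac{1975}{1053} = \left(-1455\right) \left(- \frac{1}{2757}\right) - \frac{1975}{1053} = \frac{485}{919} - \frac{1975}{1053} = - \frac{1304320}{967707}$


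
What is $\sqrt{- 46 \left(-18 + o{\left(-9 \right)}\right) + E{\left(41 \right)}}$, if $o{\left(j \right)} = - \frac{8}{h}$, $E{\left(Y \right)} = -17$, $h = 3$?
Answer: $\frac{\sqrt{8403}}{3} \approx 30.556$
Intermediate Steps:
$o{\left(j \right)} = - \frac{8}{3}$
$\sqrt{- 46 \left(-18 + o{\left(-9 \right)}\right) + E{\left(41 \right)}} = \sqrt{- 46 \left(-18 - \frac{8}{3}\right) - 17} = \sqrt{\left(-46\right) \left(- \frac{62}{3}\right) - 17} = \sqrt{\frac{2852}{3} - 17} = \sqrt{\frac{2801}{3}} = \frac{\sqrt{8403}}{3}$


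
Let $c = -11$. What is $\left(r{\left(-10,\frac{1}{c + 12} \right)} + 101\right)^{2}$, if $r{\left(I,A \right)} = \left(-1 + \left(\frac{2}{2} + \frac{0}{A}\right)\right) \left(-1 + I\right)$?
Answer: $10201$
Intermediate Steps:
$r{\left(I,A \right)} = 0$ ($r{\left(I,A \right)} = \left(-1 + \left(2 \cdot \frac{1}{2} + 0\right)\right) \left(-1 + I\right) = \left(-1 + \left(1 + 0\right)\right) \left(-1 + I\right) = \left(-1 + 1\right) \left(-1 + I\right) = 0 \left(-1 + I\right) = 0$)
$\left(r{\left(-10,\frac{1}{c + 12} \right)} + 101\right)^{2} = \left(0 + 101\right)^{2} = 101^{2} = 10201$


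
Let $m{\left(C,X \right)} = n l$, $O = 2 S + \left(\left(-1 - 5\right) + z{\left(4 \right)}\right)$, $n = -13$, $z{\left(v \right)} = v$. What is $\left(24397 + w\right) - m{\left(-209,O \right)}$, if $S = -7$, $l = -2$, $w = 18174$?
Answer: $42545$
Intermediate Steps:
$O = -16$ ($O = 2 \left(-7\right) + \left(\left(-1 - 5\right) + 4\right) = -14 + \left(-6 + 4\right) = -14 - 2 = -16$)
$m{\left(C,X \right)} = 26$ ($m{\left(C,X \right)} = \left(-13\right) \left(-2\right) = 26$)
$\left(24397 + w\right) - m{\left(-209,O \right)} = \left(24397 + 18174\right) - 26 = 42571 - 26 = 42545$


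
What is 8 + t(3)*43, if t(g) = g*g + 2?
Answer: 481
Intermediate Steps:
t(g) = 2 + g**2 (t(g) = g**2 + 2 = 2 + g**2)
8 + t(3)*43 = 8 + (2 + 3**2)*43 = 8 + (2 + 9)*43 = 8 + 11*43 = 8 + 473 = 481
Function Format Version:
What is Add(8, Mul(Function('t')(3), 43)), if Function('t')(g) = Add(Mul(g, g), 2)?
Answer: 481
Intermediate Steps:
Function('t')(g) = Add(2, Pow(g, 2)) (Function('t')(g) = Add(Pow(g, 2), 2) = Add(2, Pow(g, 2)))
Add(8, Mul(Function('t')(3), 43)) = Add(8, Mul(Add(2, Pow(3, 2)), 43)) = Add(8, Mul(Add(2, 9), 43)) = Add(8, Mul(11, 43)) = Add(8, 473) = 481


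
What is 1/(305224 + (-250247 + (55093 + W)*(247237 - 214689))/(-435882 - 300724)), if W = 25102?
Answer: 736606/222219893131 ≈ 3.3148e-6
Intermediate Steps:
1/(305224 + (-250247 + (55093 + W)*(247237 - 214689))/(-435882 - 300724)) = 1/(305224 + (-250247 + (55093 + 25102)*(247237 - 214689))/(-435882 - 300724)) = 1/(305224 + (-250247 + 80195*32548)/(-736606)) = 1/(305224 + (-250247 + 2610186860)*(-1/736606)) = 1/(305224 + 2609936613*(-1/736606)) = 1/(305224 - 2609936613/736606) = 1/(222219893131/736606) = 736606/222219893131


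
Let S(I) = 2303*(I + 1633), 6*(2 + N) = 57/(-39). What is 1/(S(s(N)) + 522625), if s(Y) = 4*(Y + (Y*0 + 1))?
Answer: 39/166606754 ≈ 2.3408e-7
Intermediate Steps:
N = -175/78 (N = -2 + (57/(-39))/6 = -2 + (57*(-1/39))/6 = -2 + (⅙)*(-19/13) = -2 - 19/78 = -175/78 ≈ -2.2436)
s(Y) = 4 + 4*Y (s(Y) = 4*(Y + (0 + 1)) = 4*(Y + 1) = 4*(1 + Y) = 4 + 4*Y)
S(I) = 3760799 + 2303*I (S(I) = 2303*(1633 + I) = 3760799 + 2303*I)
1/(S(s(N)) + 522625) = 1/((3760799 + 2303*(4 + 4*(-175/78))) + 522625) = 1/((3760799 + 2303*(4 - 350/39)) + 522625) = 1/((3760799 + 2303*(-194/39)) + 522625) = 1/((3760799 - 446782/39) + 522625) = 1/(146224379/39 + 522625) = 1/(166606754/39) = 39/166606754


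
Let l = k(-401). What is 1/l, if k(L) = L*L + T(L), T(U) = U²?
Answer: 1/321602 ≈ 3.1094e-6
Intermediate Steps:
k(L) = 2*L² (k(L) = L*L + L² = L² + L² = 2*L²)
l = 321602 (l = 2*(-401)² = 2*160801 = 321602)
1/l = 1/321602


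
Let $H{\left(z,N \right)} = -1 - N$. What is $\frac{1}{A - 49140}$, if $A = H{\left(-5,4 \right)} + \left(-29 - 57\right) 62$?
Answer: $- \frac{1}{54477} \approx -1.8356 \cdot 10^{-5}$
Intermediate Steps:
$A = -5337$ ($A = \left(-1 - 4\right) + \left(-29 - 57\right) 62 = \left(-1 - 4\right) - 5332 = -5 - 5332 = -5337$)
$\frac{1}{A - 49140} = \frac{1}{-5337 - 49140} = \frac{1}{-54477} = - \frac{1}{54477}$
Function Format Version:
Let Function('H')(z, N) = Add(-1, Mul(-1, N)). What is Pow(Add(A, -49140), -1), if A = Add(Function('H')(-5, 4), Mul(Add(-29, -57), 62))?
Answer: Rational(-1, 54477) ≈ -1.8356e-5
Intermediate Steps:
A = -5337 (A = Add(Add(-1, Mul(-1, 4)), Mul(Add(-29, -57), 62)) = Add(Add(-1, -4), Mul(-86, 62)) = Add(-5, -5332) = -5337)
Pow(Add(A, -49140), -1) = Pow(Add(-5337, -49140), -1) = Pow(-54477, -1) = Rational(-1, 54477)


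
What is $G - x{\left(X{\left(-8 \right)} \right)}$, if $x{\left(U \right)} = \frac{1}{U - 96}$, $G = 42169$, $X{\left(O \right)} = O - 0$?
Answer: $\frac{4385577}{104} \approx 42169.0$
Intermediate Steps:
$X{\left(O \right)} = O$ ($X{\left(O \right)} = O + 0 = O$)
$x{\left(U \right)} = \frac{1}{-96 + U}$
$G - x{\left(X{\left(-8 \right)} \right)} = 42169 - \frac{1}{-96 - 8} = 42169 - \frac{1}{-104} = 42169 - - \frac{1}{104} = 42169 + \frac{1}{104} = \frac{4385577}{104}$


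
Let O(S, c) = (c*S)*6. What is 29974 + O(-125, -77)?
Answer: 87724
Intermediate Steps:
O(S, c) = 6*S*c (O(S, c) = (S*c)*6 = 6*S*c)
29974 + O(-125, -77) = 29974 + 6*(-125)*(-77) = 29974 + 57750 = 87724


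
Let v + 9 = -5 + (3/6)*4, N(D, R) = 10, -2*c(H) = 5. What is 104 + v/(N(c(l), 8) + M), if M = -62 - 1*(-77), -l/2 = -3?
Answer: 2588/25 ≈ 103.52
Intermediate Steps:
l = 6 (l = -2*(-3) = 6)
c(H) = -5/2 (c(H) = -½*5 = -5/2)
M = 15 (M = -62 + 77 = 15)
v = -12 (v = -9 + (-5 + (3/6)*4) = -9 + (-5 + (3*(⅙))*4) = -9 + (-5 + (½)*4) = -9 + (-5 + 2) = -9 - 3 = -12)
104 + v/(N(c(l), 8) + M) = 104 - 12/(10 + 15) = 104 - 12/25 = 2588/25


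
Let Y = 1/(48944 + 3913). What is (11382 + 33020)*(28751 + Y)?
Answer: 67477346778416/52857 ≈ 1.2766e+9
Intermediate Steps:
Y = 1/52857 ≈ 1.8919e-5
(11382 + 33020)*(28751 + Y) = (11382 + 33020)*(28751 + 1/52857) = 44402*(1519691608/52857) = 67477346778416/52857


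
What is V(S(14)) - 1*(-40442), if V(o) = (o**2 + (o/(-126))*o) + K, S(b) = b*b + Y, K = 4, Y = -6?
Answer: 4804348/63 ≈ 76260.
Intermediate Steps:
S(b) = -6 + b**2 (S(b) = b*b - 6 = b**2 - 6 = -6 + b**2)
V(o) = 4 + 125*o**2/126 (V(o) = (o**2 + (o/(-126))*o) + 4 = (o**2 + (o*(-1/126))*o) + 4 = (o**2 + (-o/126)*o) + 4 = (o**2 - o**2/126) + 4 = 125*o**2/126 + 4 = 4 + 125*o**2/126)
V(S(14)) - 1*(-40442) = (4 + 125*(-6 + 14**2)**2/126) - 1*(-40442) = (4 + 125*(-6 + 196)**2/126) + 40442 = (4 + (125/126)*190**2) + 40442 = (4 + (125/126)*36100) + 40442 = (4 + 2256250/63) + 40442 = 2256502/63 + 40442 = 4804348/63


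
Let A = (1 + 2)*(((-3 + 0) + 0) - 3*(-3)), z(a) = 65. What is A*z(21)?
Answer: 1170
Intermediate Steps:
A = 18 (A = 3*((-3 + 0) + 9) = 3*(-3 + 9) = 3*6 = 18)
A*z(21) = 18*65 = 1170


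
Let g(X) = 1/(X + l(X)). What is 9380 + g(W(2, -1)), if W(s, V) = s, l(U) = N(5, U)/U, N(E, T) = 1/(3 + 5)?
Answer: 309556/33 ≈ 9380.5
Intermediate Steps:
N(E, T) = ⅛ (N(E, T) = 1/8 = ⅛)
l(U) = 1/(8*U)
g(X) = 1/(X + 1/(8*X))
9380 + g(W(2, -1)) = 9380 + 8*2/(1 + 8*2²) = 9380 + 8*2/(1 + 8*4) = 9380 + 8*2/(1 + 32) = 9380 + 8*2/33 = 9380 + 8*2*(1/33) = 9380 + 16/33 = 309556/33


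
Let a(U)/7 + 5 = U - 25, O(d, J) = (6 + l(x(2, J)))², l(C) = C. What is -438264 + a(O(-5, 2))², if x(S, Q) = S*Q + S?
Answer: 198540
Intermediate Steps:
x(S, Q) = S + Q*S (x(S, Q) = Q*S + S = S + Q*S)
O(d, J) = (8 + 2*J)² (O(d, J) = (6 + 2*(1 + J))² = (6 + (2 + 2*J))² = (8 + 2*J)²)
a(U) = -210 + 7*U (a(U) = -35 + 7*(U - 25) = -35 + 7*(-25 + U) = -35 + (-175 + 7*U) = -210 + 7*U)
-438264 + a(O(-5, 2))² = -438264 + (-210 + 7*(4*(4 + 2)²))² = -438264 + (-210 + 7*(4*6²))² = -438264 + (-210 + 7*(4*36))² = -438264 + (-210 + 7*144)² = -438264 + (-210 + 1008)² = -438264 + 798² = -438264 + 636804 = 198540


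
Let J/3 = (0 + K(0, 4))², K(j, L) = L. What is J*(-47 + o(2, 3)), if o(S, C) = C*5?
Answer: -1536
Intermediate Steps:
o(S, C) = 5*C
J = 48 (J = 3*(0 + 4)² = 3*4² = 3*16 = 48)
J*(-47 + o(2, 3)) = 48*(-47 + 5*3) = 48*(-47 + 15) = 48*(-32) = -1536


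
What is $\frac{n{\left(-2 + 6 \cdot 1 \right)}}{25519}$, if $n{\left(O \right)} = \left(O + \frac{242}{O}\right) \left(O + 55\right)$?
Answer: $\frac{7611}{51038} \approx 0.14912$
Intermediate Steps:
$n{\left(O \right)} = \left(55 + O\right) \left(O + \frac{242}{O}\right)$ ($n{\left(O \right)} = \left(O + \frac{242}{O}\right) \left(55 + O\right) = \left(55 + O\right) \left(O + \frac{242}{O}\right)$)
$\frac{n{\left(-2 + 6 \cdot 1 \right)}}{25519} = \frac{242 + \left(-2 + 6 \cdot 1\right)^{2} + 55 \left(-2 + 6 \cdot 1\right) + \frac{13310}{-2 + 6 \cdot 1}}{25519} = \left(242 + \left(-2 + 6\right)^{2} + 55 \left(-2 + 6\right) + \frac{13310}{-2 + 6}\right) \frac{1}{25519} = \left(242 + 4^{2} + 55 \cdot 4 + \frac{13310}{4}\right) \frac{1}{25519} = \left(242 + 16 + 220 + 13310 \cdot \frac{1}{4}\right) \frac{1}{25519} = \left(242 + 16 + 220 + \frac{6655}{2}\right) \frac{1}{25519} = \frac{7611}{2} \cdot \frac{1}{25519} = \frac{7611}{51038}$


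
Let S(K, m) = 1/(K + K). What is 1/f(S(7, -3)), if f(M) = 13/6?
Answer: 6/13 ≈ 0.46154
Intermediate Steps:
S(K, m) = 1/(2*K)
f(M) = 13/6 (f(M) = 13*(1/6) = 13/6)
1/f(S(7, -3)) = 1/(13/6) = 6/13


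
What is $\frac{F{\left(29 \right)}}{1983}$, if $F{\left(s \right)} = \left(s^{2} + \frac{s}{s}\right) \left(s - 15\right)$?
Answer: $\frac{11788}{1983} \approx 5.9445$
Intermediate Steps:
$F{\left(s \right)} = \left(1 + s^{2}\right) \left(-15 + s\right)$ ($F{\left(s \right)} = \left(s^{2} + 1\right) \left(-15 + s\right) = \left(1 + s^{2}\right) \left(-15 + s\right)$)
$\frac{F{\left(29 \right)}}{1983} = \frac{-15 + 29 + 29^{3} - 15 \cdot 29^{2}}{1983} = \left(-15 + 29 + 24389 - 12615\right) \frac{1}{1983} = 11788 \cdot \frac{1}{1983} = \frac{11788}{1983}$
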